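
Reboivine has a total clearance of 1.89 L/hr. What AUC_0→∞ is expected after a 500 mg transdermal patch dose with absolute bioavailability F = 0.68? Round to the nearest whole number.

AUC_0→∞ = F × Dose / CL
        = 0.68 × 500 / 1.89 = 179.894 mg/L·hr

AUC = 180 mg/L·hr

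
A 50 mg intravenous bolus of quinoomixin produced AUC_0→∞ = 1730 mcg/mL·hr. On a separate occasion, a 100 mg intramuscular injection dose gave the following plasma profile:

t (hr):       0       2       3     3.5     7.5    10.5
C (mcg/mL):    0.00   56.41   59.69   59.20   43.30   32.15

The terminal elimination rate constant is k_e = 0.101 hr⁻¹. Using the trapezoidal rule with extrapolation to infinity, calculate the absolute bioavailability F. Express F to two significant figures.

F = 0.23

Trapezoidal AUC_0→10.5 (intramuscular injection):
  [0→2]: (0.00+56.41)/2 × 2 = 56.41
  [2→3]: (56.41+59.69)/2 × 1 = 58.05
  [3→3.5]: (59.69+59.20)/2 × 0.5 = 29.7225
  [3.5→7.5]: (59.20+43.30)/2 × 4 = 205.0
  [7.5→10.5]: (43.30+32.15)/2 × 3 = 113.175
  Sum = 462.3575 mcg/mL·hr
Tail: C_last/k_e = 32.15/0.101 = 318.317
AUC_0→∞ (intramuscular injection) = 462.3575 + 318.317 = 780.6745 mcg/mL·hr
F = (AUC_ev/D_ev)/(AUC_iv/D_iv) = (780.6745/100)/(1730/50) = 7.806745/34.6 = 0.2256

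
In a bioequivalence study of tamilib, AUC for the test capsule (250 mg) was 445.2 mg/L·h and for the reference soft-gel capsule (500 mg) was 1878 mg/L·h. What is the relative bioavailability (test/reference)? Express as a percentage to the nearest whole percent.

F_rel = 47%

F_rel = (AUC_test/D_test) / (AUC_ref/D_ref)
      = (445.2/250) / (1878/500)
      = 1.7808 / 3.756 = 0.4741 = 47.41%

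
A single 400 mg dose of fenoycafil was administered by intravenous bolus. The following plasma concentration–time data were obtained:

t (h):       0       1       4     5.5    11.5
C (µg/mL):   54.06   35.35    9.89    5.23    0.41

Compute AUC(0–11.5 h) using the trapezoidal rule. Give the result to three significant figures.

Trapezoidal AUC_0→11.5:
  [0→1]: (54.06+35.35)/2 × 1 = 44.705
  [1→4]: (35.35+9.89)/2 × 3 = 67.86
  [4→5.5]: (9.89+5.23)/2 × 1.5 = 11.34
  [5.5→11.5]: (5.23+0.41)/2 × 6 = 16.92
  Sum = 140.825 µg/mL·h

AUC = 141 µg/mL·h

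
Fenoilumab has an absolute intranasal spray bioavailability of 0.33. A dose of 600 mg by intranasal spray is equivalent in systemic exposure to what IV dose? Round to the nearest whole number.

Systemic exposure from an extravascular dose = F × D_ev, so the equivalent IV dose is F × D_ev.
D_iv = F × D_ev = 0.33 × 600 = 198 mg

D_iv = 198 mg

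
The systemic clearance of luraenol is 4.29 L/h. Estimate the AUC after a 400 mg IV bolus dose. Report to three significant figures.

AUC = 93.2 mg/L·h

AUC_0→∞ = Dose_iv / CL
        = 400 / 4.29 = 93.2401 mg/L·h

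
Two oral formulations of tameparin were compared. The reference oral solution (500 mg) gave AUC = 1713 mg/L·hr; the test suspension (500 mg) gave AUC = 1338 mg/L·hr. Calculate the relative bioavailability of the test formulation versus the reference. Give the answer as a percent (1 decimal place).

F_rel = (AUC_test/D_test) / (AUC_ref/D_ref)
      = (1338/500) / (1713/500)
      = 2.676 / 3.426 = 0.7811 = 78.11%

F_rel = 78.1%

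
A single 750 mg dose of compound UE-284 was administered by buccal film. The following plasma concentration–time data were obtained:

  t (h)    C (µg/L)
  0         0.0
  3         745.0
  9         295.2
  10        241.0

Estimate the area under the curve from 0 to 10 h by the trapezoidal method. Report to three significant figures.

Trapezoidal AUC_0→10:
  [0→3]: (0.0+745.0)/2 × 3 = 1117.5
  [3→9]: (745.0+295.2)/2 × 6 = 3120.6
  [9→10]: (295.2+241.0)/2 × 1 = 268.1
  Sum = 4506.2 µg/L·h

AUC = 4510 µg/L·h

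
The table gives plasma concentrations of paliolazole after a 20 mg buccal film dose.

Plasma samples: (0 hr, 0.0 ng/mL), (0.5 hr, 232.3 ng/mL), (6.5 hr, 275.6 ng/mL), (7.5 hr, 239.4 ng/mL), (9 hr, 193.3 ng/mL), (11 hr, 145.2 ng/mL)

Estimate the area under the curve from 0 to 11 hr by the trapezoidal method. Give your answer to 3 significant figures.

Trapezoidal AUC_0→11:
  [0→0.5]: (0.0+232.3)/2 × 0.5 = 58.075
  [0.5→6.5]: (232.3+275.6)/2 × 6 = 1523.7
  [6.5→7.5]: (275.6+239.4)/2 × 1 = 257.5
  [7.5→9]: (239.4+193.3)/2 × 1.5 = 324.525
  [9→11]: (193.3+145.2)/2 × 2 = 338.5
  Sum = 2502.3 ng/mL·hr

AUC = 2500 ng/mL·hr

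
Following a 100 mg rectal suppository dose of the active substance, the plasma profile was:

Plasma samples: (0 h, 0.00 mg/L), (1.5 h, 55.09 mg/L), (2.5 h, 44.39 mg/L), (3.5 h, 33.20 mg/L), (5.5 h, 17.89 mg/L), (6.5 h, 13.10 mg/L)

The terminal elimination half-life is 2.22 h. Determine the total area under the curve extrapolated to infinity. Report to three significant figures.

AUC = 238 mg/L·h

Trapezoidal AUC_0→6.5:
  [0→1.5]: (0.00+55.09)/2 × 1.5 = 41.3175
  [1.5→2.5]: (55.09+44.39)/2 × 1 = 49.74
  [2.5→3.5]: (44.39+33.20)/2 × 1 = 38.795
  [3.5→5.5]: (33.20+17.89)/2 × 2 = 51.09
  [5.5→6.5]: (17.89+13.10)/2 × 1 = 15.495
  Sum = 196.4375 mg/L·h
k_e = ln2 / t½ = 0.693147 / 2.22 = 0.3122 h^-1
Extrapolated tail: C_last / k_e = 13.10 / 0.3122 = 41.960
AUC_0→∞ = 196.4375 + 41.960 = 238.3975 mg/L·h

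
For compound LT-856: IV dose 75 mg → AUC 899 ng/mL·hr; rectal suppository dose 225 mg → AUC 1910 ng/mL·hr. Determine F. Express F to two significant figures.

F = (AUC_ev / D_ev) / (AUC_iv / D_iv)
  = (1910/225) / (899/75)
  = 8.48889 / 11.9867 = 0.7082

F = 0.71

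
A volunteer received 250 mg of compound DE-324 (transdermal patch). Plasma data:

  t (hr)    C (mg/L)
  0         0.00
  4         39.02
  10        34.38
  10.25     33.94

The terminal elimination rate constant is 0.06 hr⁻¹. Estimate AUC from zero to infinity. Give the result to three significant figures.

AUC = 872 mg/L·hr

Trapezoidal AUC_0→10.25:
  [0→4]: (0.00+39.02)/2 × 4 = 78.04
  [4→10]: (39.02+34.38)/2 × 6 = 220.2
  [10→10.25]: (34.38+33.94)/2 × 0.25 = 8.54
  Sum = 306.78 mg/L·hr
Extrapolated tail: C_last / k_e = 33.94 / 0.06 = 565.667
AUC_0→∞ = 306.78 + 565.667 = 872.447 mg/L·hr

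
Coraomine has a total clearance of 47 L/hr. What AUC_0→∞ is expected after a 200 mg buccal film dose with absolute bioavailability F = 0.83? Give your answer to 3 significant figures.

AUC_0→∞ = F × Dose / CL
        = 0.83 × 200 / 47 = 3.53191 mg/L·hr

AUC = 3.53 mg/L·hr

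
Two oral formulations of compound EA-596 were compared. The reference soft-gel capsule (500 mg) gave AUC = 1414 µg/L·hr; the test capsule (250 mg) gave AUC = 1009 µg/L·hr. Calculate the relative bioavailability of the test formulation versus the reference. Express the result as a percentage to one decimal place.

F_rel = 142.7%

F_rel = (AUC_test/D_test) / (AUC_ref/D_ref)
      = (1009/250) / (1414/500)
      = 4.036 / 2.828 = 1.4272 = 142.72%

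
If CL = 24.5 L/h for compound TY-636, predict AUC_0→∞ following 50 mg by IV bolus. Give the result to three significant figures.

AUC_0→∞ = Dose_iv / CL
        = 50 / 24.5 = 2.04082 mg/L·h

AUC = 2.04 mg/L·h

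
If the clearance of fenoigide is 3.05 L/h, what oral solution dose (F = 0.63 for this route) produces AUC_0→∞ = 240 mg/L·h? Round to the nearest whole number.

Dose = CL × AUC_0→∞ / F
     = 3.05 × 240 / 0.63 = 1161.9 mg

Dose = 1162 mg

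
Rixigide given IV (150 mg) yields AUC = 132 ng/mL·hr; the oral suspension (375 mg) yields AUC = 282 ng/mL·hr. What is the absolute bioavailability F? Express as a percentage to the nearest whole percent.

F = 85%

F = (AUC_ev / D_ev) / (AUC_iv / D_iv)
  = (282/375) / (132/150)
  = 0.752 / 0.88 = 0.8545
  = 85.45%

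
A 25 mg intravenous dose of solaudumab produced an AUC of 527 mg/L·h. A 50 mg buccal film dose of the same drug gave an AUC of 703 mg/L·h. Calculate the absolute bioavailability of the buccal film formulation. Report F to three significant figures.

F = 0.667

F = (AUC_ev / D_ev) / (AUC_iv / D_iv)
  = (703/50) / (527/25)
  = 14.06 / 21.08 = 0.6670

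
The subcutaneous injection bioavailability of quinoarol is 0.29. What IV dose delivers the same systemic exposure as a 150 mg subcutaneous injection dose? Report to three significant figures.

Systemic exposure from an extravascular dose = F × D_ev, so the equivalent IV dose is F × D_ev.
D_iv = F × D_ev = 0.29 × 150 = 43.5 mg

D_iv = 43.5 mg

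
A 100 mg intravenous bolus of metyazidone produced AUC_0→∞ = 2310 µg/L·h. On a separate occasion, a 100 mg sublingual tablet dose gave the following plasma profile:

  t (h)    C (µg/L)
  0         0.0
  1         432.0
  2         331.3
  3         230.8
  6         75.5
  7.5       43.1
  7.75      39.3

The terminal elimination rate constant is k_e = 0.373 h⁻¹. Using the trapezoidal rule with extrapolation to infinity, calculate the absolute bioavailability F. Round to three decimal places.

Trapezoidal AUC_0→7.75 (sublingual tablet):
  [0→1]: (0.0+432.0)/2 × 1 = 216.0
  [1→2]: (432.0+331.3)/2 × 1 = 381.65
  [2→3]: (331.3+230.8)/2 × 1 = 281.05
  [3→6]: (230.8+75.5)/2 × 3 = 459.45
  [6→7.5]: (75.5+43.1)/2 × 1.5 = 88.95
  [7.5→7.75]: (43.1+39.3)/2 × 0.25 = 10.3
  Sum = 1437.4 µg/L·h
Tail: C_last/k_e = 39.3/0.373 = 105.362
AUC_0→∞ (sublingual tablet) = 1437.4 + 105.362 = 1542.762 µg/L·h
F = (AUC_ev/D_ev)/(AUC_iv/D_iv) = (1542.762/100)/(2310/100) = 15.42762/23.1 = 0.6679

F = 0.668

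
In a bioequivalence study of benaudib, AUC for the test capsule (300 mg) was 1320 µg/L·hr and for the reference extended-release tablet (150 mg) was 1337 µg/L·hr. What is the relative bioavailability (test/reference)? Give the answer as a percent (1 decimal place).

F_rel = 49.4%

F_rel = (AUC_test/D_test) / (AUC_ref/D_ref)
      = (1320/300) / (1337/150)
      = 4.4 / 8.91333 = 0.4936 = 49.36%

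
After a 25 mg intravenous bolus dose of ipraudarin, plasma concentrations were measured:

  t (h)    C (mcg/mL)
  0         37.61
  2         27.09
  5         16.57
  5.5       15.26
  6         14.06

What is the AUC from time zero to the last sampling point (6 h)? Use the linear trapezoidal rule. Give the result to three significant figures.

Trapezoidal AUC_0→6:
  [0→2]: (37.61+27.09)/2 × 2 = 64.7
  [2→5]: (27.09+16.57)/2 × 3 = 65.49
  [5→5.5]: (16.57+15.26)/2 × 0.5 = 7.9575
  [5.5→6]: (15.26+14.06)/2 × 0.5 = 7.33
  Sum = 145.4775 mcg/mL·h

AUC = 145 mcg/mL·h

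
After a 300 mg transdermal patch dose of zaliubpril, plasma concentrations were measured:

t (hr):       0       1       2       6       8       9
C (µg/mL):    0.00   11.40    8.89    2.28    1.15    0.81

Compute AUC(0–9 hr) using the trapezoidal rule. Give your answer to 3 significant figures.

Trapezoidal AUC_0→9:
  [0→1]: (0.00+11.40)/2 × 1 = 5.7
  [1→2]: (11.40+8.89)/2 × 1 = 10.145
  [2→6]: (8.89+2.28)/2 × 4 = 22.34
  [6→8]: (2.28+1.15)/2 × 2 = 3.43
  [8→9]: (1.15+0.81)/2 × 1 = 0.98
  Sum = 42.595 µg/mL·hr

AUC = 42.6 µg/mL·hr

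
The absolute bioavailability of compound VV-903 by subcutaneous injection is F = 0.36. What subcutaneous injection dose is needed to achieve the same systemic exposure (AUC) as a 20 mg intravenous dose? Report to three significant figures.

For equal systemic exposure: F × D_ev = D_iv
D_ev = D_iv / F = 20 / 0.36 = 55.5556 mg

D_subcutaneous = 55.6 mg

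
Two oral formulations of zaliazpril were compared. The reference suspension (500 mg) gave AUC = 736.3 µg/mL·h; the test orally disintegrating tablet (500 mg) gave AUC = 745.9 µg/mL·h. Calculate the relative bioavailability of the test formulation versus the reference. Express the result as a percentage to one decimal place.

F_rel = 101.3%

F_rel = (AUC_test/D_test) / (AUC_ref/D_ref)
      = (745.9/500) / (736.3/500)
      = 1.4918 / 1.4726 = 1.0130 = 101.30%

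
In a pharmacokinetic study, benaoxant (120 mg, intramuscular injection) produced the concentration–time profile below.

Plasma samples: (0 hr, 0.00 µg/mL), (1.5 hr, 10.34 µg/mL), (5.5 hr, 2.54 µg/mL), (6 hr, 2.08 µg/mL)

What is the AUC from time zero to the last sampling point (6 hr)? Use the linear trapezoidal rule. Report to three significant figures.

AUC = 34.7 µg/mL·hr

Trapezoidal AUC_0→6:
  [0→1.5]: (0.00+10.34)/2 × 1.5 = 7.755
  [1.5→5.5]: (10.34+2.54)/2 × 4 = 25.76
  [5.5→6]: (2.54+2.08)/2 × 0.5 = 1.155
  Sum = 34.67 µg/mL·hr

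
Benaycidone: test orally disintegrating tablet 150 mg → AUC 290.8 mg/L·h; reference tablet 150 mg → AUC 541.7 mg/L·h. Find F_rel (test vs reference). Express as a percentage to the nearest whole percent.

F_rel = 54%

F_rel = (AUC_test/D_test) / (AUC_ref/D_ref)
      = (290.8/150) / (541.7/150)
      = 1.93867 / 3.61133 = 0.5368 = 53.68%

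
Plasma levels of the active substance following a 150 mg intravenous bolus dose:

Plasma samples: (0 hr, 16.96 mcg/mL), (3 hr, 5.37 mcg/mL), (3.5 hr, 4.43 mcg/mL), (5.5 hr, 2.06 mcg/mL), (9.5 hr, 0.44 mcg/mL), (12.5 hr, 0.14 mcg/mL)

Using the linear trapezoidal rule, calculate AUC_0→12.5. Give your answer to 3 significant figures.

AUC = 48.3 mcg/mL·hr

Trapezoidal AUC_0→12.5:
  [0→3]: (16.96+5.37)/2 × 3 = 33.495
  [3→3.5]: (5.37+4.43)/2 × 0.5 = 2.45
  [3.5→5.5]: (4.43+2.06)/2 × 2 = 6.49
  [5.5→9.5]: (2.06+0.44)/2 × 4 = 5.0
  [9.5→12.5]: (0.44+0.14)/2 × 3 = 0.87
  Sum = 48.305 mcg/mL·hr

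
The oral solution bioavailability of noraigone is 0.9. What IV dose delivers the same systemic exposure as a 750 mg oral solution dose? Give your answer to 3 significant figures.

Systemic exposure from an extravascular dose = F × D_ev, so the equivalent IV dose is F × D_ev.
D_iv = F × D_ev = 0.9 × 750 = 675 mg

D_iv = 675 mg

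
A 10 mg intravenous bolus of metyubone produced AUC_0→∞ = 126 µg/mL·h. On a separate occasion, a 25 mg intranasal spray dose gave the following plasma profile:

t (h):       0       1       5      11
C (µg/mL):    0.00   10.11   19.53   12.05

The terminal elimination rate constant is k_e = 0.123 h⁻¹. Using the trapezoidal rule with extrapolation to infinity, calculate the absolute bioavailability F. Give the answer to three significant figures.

Trapezoidal AUC_0→11 (intranasal spray):
  [0→1]: (0.00+10.11)/2 × 1 = 5.055
  [1→5]: (10.11+19.53)/2 × 4 = 59.28
  [5→11]: (19.53+12.05)/2 × 6 = 94.74
  Sum = 159.075 µg/mL·h
Tail: C_last/k_e = 12.05/0.123 = 97.967
AUC_0→∞ (intranasal spray) = 159.075 + 97.967 = 257.042 µg/mL·h
F = (AUC_ev/D_ev)/(AUC_iv/D_iv) = (257.042/25)/(126/10) = 10.28168/12.6 = 0.8160

F = 0.816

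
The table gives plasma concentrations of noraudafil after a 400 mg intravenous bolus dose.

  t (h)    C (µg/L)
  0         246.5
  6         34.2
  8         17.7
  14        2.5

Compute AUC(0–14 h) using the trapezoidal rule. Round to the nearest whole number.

AUC = 955 µg/L·h

Trapezoidal AUC_0→14:
  [0→6]: (246.5+34.2)/2 × 6 = 842.1
  [6→8]: (34.2+17.7)/2 × 2 = 51.9
  [8→14]: (17.7+2.5)/2 × 6 = 60.6
  Sum = 954.6 µg/L·h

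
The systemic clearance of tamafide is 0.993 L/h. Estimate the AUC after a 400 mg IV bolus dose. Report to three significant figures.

AUC_0→∞ = Dose_iv / CL
        = 400 / 0.993 = 402.82 mg/L·h

AUC = 403 mg/L·h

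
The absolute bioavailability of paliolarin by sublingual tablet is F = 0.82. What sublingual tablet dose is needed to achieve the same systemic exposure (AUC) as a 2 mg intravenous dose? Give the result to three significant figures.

For equal systemic exposure: F × D_ev = D_iv
D_ev = D_iv / F = 2 / 0.82 = 2.43902 mg

D_sublingual = 2.44 mg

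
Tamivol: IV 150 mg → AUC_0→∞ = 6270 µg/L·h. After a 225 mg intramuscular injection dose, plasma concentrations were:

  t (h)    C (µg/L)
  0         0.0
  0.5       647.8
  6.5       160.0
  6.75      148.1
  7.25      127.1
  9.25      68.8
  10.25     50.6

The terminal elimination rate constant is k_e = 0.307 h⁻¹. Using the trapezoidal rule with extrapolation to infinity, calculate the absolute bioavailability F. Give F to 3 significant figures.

Trapezoidal AUC_0→10.25 (intramuscular injection):
  [0→0.5]: (0.0+647.8)/2 × 0.5 = 161.95
  [0.5→6.5]: (647.8+160.0)/2 × 6 = 2423.4
  [6.5→6.75]: (160.0+148.1)/2 × 0.25 = 38.5125
  [6.75→7.25]: (148.1+127.1)/2 × 0.5 = 68.8
  [7.25→9.25]: (127.1+68.8)/2 × 2 = 195.9
  [9.25→10.25]: (68.8+50.6)/2 × 1 = 59.7
  Sum = 2948.2625 µg/L·h
Tail: C_last/k_e = 50.6/0.307 = 164.821
AUC_0→∞ (intramuscular injection) = 2948.2625 + 164.821 = 3113.0835 µg/L·h
F = (AUC_ev/D_ev)/(AUC_iv/D_iv) = (3113.0835/225)/(6270/150) = 13.8359/41.8 = 0.3310

F = 0.331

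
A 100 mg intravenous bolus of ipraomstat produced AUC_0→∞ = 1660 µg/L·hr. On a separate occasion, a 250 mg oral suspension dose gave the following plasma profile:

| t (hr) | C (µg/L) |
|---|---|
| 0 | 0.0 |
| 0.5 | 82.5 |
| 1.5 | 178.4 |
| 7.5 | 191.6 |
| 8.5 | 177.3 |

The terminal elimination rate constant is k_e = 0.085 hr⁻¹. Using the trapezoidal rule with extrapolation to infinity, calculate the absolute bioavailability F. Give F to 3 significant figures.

Trapezoidal AUC_0→8.5 (oral suspension):
  [0→0.5]: (0.0+82.5)/2 × 0.5 = 20.625
  [0.5→1.5]: (82.5+178.4)/2 × 1 = 130.45
  [1.5→7.5]: (178.4+191.6)/2 × 6 = 1110.0
  [7.5→8.5]: (191.6+177.3)/2 × 1 = 184.45
  Sum = 1445.525 µg/L·hr
Tail: C_last/k_e = 177.3/0.085 = 2085.882
AUC_0→∞ (oral suspension) = 1445.525 + 2085.882 = 3531.407 µg/L·hr
F = (AUC_ev/D_ev)/(AUC_iv/D_iv) = (3531.407/250)/(1660/100) = 14.125628/16.6 = 0.8509

F = 0.851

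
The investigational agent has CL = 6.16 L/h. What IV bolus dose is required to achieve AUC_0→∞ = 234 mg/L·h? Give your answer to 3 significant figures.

Dose_iv = CL × AUC_0→∞
     = 6.16 × 234 = 1441.44 mg

Dose = 1440 mg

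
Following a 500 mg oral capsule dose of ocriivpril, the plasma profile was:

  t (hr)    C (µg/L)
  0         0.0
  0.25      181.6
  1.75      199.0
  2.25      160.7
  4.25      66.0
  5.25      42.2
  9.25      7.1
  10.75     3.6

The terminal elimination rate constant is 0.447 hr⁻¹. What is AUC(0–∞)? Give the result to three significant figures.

Trapezoidal AUC_0→10.75:
  [0→0.25]: (0.0+181.6)/2 × 0.25 = 22.7
  [0.25→1.75]: (181.6+199.0)/2 × 1.5 = 285.45
  [1.75→2.25]: (199.0+160.7)/2 × 0.5 = 89.925
  [2.25→4.25]: (160.7+66.0)/2 × 2 = 226.7
  [4.25→5.25]: (66.0+42.2)/2 × 1 = 54.1
  [5.25→9.25]: (42.2+7.1)/2 × 4 = 98.6
  [9.25→10.75]: (7.1+3.6)/2 × 1.5 = 8.025
  Sum = 785.5 µg/L·hr
Extrapolated tail: C_last / k_e = 3.6 / 0.447 = 8.054
AUC_0→∞ = 785.5 + 8.054 = 793.554 µg/L·hr

AUC = 794 µg/L·hr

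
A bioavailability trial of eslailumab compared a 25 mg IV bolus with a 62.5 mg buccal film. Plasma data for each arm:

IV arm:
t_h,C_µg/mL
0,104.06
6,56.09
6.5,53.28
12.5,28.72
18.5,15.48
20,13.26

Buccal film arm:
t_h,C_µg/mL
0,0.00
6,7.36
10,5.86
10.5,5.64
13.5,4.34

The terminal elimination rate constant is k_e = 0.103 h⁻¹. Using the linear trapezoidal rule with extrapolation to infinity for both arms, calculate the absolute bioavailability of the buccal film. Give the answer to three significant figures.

F = 0.0419

Trapezoidal AUC_0→20 (IV):
  [0→6]: (104.06+56.09)/2 × 6 = 480.45
  [6→6.5]: (56.09+53.28)/2 × 0.5 = 27.3425
  [6.5→12.5]: (53.28+28.72)/2 × 6 = 246.0
  [12.5→18.5]: (28.72+15.48)/2 × 6 = 132.6
  [18.5→20]: (15.48+13.26)/2 × 1.5 = 21.555
  Sum = 907.9475 µg/mL·h
IV tail: 13.26/0.103 = 128.738; AUC_iv,0→∞ = 907.9475 + 128.738 = 1036.6855 µg/mL·h
Trapezoidal AUC_0→13.5 (buccal film):
  [0→6]: (0.00+7.36)/2 × 6 = 22.08
  [6→10]: (7.36+5.86)/2 × 4 = 26.44
  [10→10.5]: (5.86+5.64)/2 × 0.5 = 2.875
  [10.5→13.5]: (5.64+4.34)/2 × 3 = 14.97
  Sum = 66.365 µg/mL·h
buccal film tail: 4.34/0.103 = 42.136; AUC_ev,0→∞ = 66.365 + 42.136 = 108.501 µg/mL·h
F = (AUC_ev/D_ev)/(AUC_iv/D_iv) = (108.501/62.5)/(1036.6855/25) = 1.736016/41.46742 = 0.0419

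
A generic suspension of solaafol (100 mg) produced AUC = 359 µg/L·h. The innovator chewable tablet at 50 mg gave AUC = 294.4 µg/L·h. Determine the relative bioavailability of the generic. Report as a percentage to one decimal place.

F_rel = (AUC_test/D_test) / (AUC_ref/D_ref)
      = (359/100) / (294.4/50)
      = 3.59 / 5.888 = 0.6097 = 60.97%

F_rel = 61.0%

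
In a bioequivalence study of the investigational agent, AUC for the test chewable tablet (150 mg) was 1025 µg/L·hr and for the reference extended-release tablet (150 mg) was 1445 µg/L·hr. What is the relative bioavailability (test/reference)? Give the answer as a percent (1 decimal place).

F_rel = 70.9%

F_rel = (AUC_test/D_test) / (AUC_ref/D_ref)
      = (1025/150) / (1445/150)
      = 6.83333 / 9.63333 = 0.7093 = 70.93%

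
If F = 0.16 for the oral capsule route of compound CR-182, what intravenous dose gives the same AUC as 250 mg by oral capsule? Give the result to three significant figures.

Systemic exposure from an extravascular dose = F × D_ev, so the equivalent IV dose is F × D_ev.
D_iv = F × D_ev = 0.16 × 250 = 40 mg

D_iv = 40.0 mg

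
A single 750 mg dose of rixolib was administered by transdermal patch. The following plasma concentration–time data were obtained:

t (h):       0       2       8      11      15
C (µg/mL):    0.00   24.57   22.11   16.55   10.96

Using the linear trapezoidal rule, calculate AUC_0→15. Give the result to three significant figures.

Trapezoidal AUC_0→15:
  [0→2]: (0.00+24.57)/2 × 2 = 24.57
  [2→8]: (24.57+22.11)/2 × 6 = 140.04
  [8→11]: (22.11+16.55)/2 × 3 = 57.99
  [11→15]: (16.55+10.96)/2 × 4 = 55.02
  Sum = 277.62 µg/mL·h

AUC = 278 µg/mL·h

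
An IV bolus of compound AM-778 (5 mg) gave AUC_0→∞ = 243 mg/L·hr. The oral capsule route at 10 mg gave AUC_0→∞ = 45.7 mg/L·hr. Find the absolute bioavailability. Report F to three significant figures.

F = 0.0940

F = (AUC_ev / D_ev) / (AUC_iv / D_iv)
  = (45.7/10) / (243/5)
  = 4.57 / 48.6 = 0.0940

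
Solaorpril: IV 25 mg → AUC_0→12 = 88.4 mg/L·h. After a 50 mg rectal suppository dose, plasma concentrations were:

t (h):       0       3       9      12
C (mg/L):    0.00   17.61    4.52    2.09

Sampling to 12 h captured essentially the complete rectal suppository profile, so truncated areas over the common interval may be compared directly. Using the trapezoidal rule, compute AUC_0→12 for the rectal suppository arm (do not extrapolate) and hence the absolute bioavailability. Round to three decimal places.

Trapezoidal AUC_0→12 (rectal suppository):
  [0→3]: (0.00+17.61)/2 × 3 = 26.415
  [3→9]: (17.61+4.52)/2 × 6 = 66.39
  [9→12]: (4.52+2.09)/2 × 3 = 9.915
  Sum = 102.72 mg/L·h
F = (AUC_ev/D_ev)/(AUC_iv/D_iv) = (102.72/50)/(88.4/25) = 2.0544/3.536 = 0.5810

F = 0.581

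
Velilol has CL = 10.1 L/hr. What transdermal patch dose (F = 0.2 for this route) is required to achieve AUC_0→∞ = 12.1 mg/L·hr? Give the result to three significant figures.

Dose = CL × AUC_0→∞ / F
     = 10.1 × 12.1 / 0.2 = 611.05 mg

Dose = 611 mg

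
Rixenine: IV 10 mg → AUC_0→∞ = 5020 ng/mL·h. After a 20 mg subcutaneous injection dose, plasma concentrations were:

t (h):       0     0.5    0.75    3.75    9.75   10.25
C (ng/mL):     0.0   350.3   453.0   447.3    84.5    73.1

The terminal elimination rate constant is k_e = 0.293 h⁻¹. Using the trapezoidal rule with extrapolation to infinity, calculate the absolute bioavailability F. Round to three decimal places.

F = 0.341

Trapezoidal AUC_0→10.25 (subcutaneous injection):
  [0→0.5]: (0.0+350.3)/2 × 0.5 = 87.575
  [0.5→0.75]: (350.3+453.0)/2 × 0.25 = 100.4125
  [0.75→3.75]: (453.0+447.3)/2 × 3 = 1350.45
  [3.75→9.75]: (447.3+84.5)/2 × 6 = 1595.4
  [9.75→10.25]: (84.5+73.1)/2 × 0.5 = 39.4
  Sum = 3173.2375 ng/mL·h
Tail: C_last/k_e = 73.1/0.293 = 249.488
AUC_0→∞ (subcutaneous injection) = 3173.2375 + 249.488 = 3422.7255 ng/mL·h
F = (AUC_ev/D_ev)/(AUC_iv/D_iv) = (3422.7255/20)/(5020/10) = 171.136/502 = 0.3409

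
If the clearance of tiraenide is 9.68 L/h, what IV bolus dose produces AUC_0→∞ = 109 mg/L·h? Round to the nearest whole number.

Dose = 1055 mg

Dose_iv = CL × AUC_0→∞
     = 9.68 × 109 = 1055.12 mg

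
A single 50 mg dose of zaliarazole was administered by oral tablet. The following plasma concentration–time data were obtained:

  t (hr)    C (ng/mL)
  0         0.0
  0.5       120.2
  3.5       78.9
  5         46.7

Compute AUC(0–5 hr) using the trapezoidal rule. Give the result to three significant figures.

AUC = 423 ng/mL·hr

Trapezoidal AUC_0→5:
  [0→0.5]: (0.0+120.2)/2 × 0.5 = 30.05
  [0.5→3.5]: (120.2+78.9)/2 × 3 = 298.65
  [3.5→5]: (78.9+46.7)/2 × 1.5 = 94.2
  Sum = 422.9 ng/mL·hr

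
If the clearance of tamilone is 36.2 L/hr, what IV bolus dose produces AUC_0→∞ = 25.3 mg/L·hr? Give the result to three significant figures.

Dose = 916 mg

Dose_iv = CL × AUC_0→∞
     = 36.2 × 25.3 = 915.86 mg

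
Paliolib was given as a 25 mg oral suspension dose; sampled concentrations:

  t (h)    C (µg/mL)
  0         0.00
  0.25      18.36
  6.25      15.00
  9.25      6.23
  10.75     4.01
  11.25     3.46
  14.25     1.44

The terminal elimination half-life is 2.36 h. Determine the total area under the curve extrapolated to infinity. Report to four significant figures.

Trapezoidal AUC_0→14.25:
  [0→0.25]: (0.00+18.36)/2 × 0.25 = 2.295
  [0.25→6.25]: (18.36+15.00)/2 × 6 = 100.08
  [6.25→9.25]: (15.00+6.23)/2 × 3 = 31.845
  [9.25→10.75]: (6.23+4.01)/2 × 1.5 = 7.68
  [10.75→11.25]: (4.01+3.46)/2 × 0.5 = 1.8675
  [11.25→14.25]: (3.46+1.44)/2 × 3 = 7.35
  Sum = 151.1175 µg/mL·h
k_e = ln2 / t½ = 0.693147 / 2.36 = 0.2937 h^-1
Extrapolated tail: C_last / k_e = 1.44 / 0.2937 = 4.903
AUC_0→∞ = 151.1175 + 4.903 = 156.0205 µg/mL·h

AUC = 156.0 µg/mL·h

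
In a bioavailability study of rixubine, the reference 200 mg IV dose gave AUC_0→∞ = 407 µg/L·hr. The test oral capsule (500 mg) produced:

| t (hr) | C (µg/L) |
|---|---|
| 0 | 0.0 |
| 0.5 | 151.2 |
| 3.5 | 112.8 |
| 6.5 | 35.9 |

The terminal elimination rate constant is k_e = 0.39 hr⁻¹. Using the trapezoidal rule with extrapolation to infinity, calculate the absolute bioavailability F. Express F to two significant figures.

F = 0.74

Trapezoidal AUC_0→6.5 (oral capsule):
  [0→0.5]: (0.0+151.2)/2 × 0.5 = 37.8
  [0.5→3.5]: (151.2+112.8)/2 × 3 = 396.0
  [3.5→6.5]: (112.8+35.9)/2 × 3 = 223.05
  Sum = 656.85 µg/L·hr
Tail: C_last/k_e = 35.9/0.39 = 92.051
AUC_0→∞ (oral capsule) = 656.85 + 92.051 = 748.901 µg/L·hr
F = (AUC_ev/D_ev)/(AUC_iv/D_iv) = (748.901/500)/(407/200) = 1.497802/2.035 = 0.7360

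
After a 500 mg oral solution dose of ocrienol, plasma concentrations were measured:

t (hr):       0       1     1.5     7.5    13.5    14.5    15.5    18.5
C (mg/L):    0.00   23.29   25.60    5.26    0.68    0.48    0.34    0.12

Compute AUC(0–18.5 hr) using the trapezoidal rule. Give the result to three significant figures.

Trapezoidal AUC_0→18.5:
  [0→1]: (0.00+23.29)/2 × 1 = 11.645
  [1→1.5]: (23.29+25.60)/2 × 0.5 = 12.2225
  [1.5→7.5]: (25.60+5.26)/2 × 6 = 92.58
  [7.5→13.5]: (5.26+0.68)/2 × 6 = 17.82
  [13.5→14.5]: (0.68+0.48)/2 × 1 = 0.58
  [14.5→15.5]: (0.48+0.34)/2 × 1 = 0.41
  [15.5→18.5]: (0.34+0.12)/2 × 3 = 0.69
  Sum = 135.9475 mg/L·hr

AUC = 136 mg/L·hr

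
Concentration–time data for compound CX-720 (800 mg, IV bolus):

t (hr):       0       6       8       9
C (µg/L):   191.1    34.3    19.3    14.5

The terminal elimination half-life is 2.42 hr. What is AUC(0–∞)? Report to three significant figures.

AUC = 797 µg/L·hr

Trapezoidal AUC_0→9:
  [0→6]: (191.1+34.3)/2 × 6 = 676.2
  [6→8]: (34.3+19.3)/2 × 2 = 53.6
  [8→9]: (19.3+14.5)/2 × 1 = 16.9
  Sum = 746.7 µg/L·hr
k_e = ln2 / t½ = 0.693147 / 2.42 = 0.2864 hr^-1
Extrapolated tail: C_last / k_e = 14.5 / 0.2864 = 50.628
AUC_0→∞ = 746.7 + 50.628 = 797.328 µg/L·hr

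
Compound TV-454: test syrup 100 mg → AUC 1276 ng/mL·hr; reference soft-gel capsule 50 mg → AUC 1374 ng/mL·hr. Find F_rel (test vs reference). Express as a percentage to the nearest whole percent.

F_rel = 46%

F_rel = (AUC_test/D_test) / (AUC_ref/D_ref)
      = (1276/100) / (1374/50)
      = 12.76 / 27.48 = 0.4643 = 46.43%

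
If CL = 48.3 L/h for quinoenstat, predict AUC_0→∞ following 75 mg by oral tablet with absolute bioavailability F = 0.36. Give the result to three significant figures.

AUC = 0.559 mg/L·h

AUC_0→∞ = F × Dose / CL
        = 0.36 × 75 / 48.3 = 0.559006 mg/L·h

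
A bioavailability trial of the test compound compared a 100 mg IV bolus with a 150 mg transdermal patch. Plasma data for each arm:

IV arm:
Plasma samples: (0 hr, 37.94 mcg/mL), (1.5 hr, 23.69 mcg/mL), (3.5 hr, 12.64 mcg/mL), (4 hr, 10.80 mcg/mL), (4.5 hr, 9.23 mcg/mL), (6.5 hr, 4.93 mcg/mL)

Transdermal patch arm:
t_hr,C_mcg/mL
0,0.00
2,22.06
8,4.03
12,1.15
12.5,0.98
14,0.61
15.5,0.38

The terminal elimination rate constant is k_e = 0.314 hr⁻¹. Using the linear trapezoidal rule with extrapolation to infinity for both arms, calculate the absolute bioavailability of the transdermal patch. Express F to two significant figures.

F = 0.62

Trapezoidal AUC_0→6.5 (IV):
  [0→1.5]: (37.94+23.69)/2 × 1.5 = 46.2225
  [1.5→3.5]: (23.69+12.64)/2 × 2 = 36.33
  [3.5→4]: (12.64+10.80)/2 × 0.5 = 5.86
  [4→4.5]: (10.80+9.23)/2 × 0.5 = 5.0075
  [4.5→6.5]: (9.23+4.93)/2 × 2 = 14.16
  Sum = 107.58 mcg/mL·hr
IV tail: 4.93/0.314 = 15.701; AUC_iv,0→∞ = 107.58 + 15.701 = 123.281 mcg/mL·hr
Trapezoidal AUC_0→15.5 (transdermal patch):
  [0→2]: (0.00+22.06)/2 × 2 = 22.06
  [2→8]: (22.06+4.03)/2 × 6 = 78.27
  [8→12]: (4.03+1.15)/2 × 4 = 10.36
  [12→12.5]: (1.15+0.98)/2 × 0.5 = 0.5325
  [12.5→14]: (0.98+0.61)/2 × 1.5 = 1.1925
  [14→15.5]: (0.61+0.38)/2 × 1.5 = 0.7425
  Sum = 113.1575 mcg/mL·hr
transdermal patch tail: 0.38/0.314 = 1.210; AUC_ev,0→∞ = 113.1575 + 1.210 = 114.3675 mcg/mL·hr
F = (AUC_ev/D_ev)/(AUC_iv/D_iv) = (114.3675/150)/(123.281/100) = 0.76245/1.23281 = 0.6185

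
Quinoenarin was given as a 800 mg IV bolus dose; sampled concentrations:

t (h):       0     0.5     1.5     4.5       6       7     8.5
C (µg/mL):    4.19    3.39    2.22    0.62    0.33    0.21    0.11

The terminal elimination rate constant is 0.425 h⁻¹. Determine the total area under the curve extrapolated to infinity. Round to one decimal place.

AUC = 10.4 µg/mL·h

Trapezoidal AUC_0→8.5:
  [0→0.5]: (4.19+3.39)/2 × 0.5 = 1.895
  [0.5→1.5]: (3.39+2.22)/2 × 1 = 2.805
  [1.5→4.5]: (2.22+0.62)/2 × 3 = 4.26
  [4.5→6]: (0.62+0.33)/2 × 1.5 = 0.7125
  [6→7]: (0.33+0.21)/2 × 1 = 0.27
  [7→8.5]: (0.21+0.11)/2 × 1.5 = 0.24
  Sum = 10.1825 µg/mL·h
Extrapolated tail: C_last / k_e = 0.11 / 0.425 = 0.259
AUC_0→∞ = 10.1825 + 0.259 = 10.4415 µg/mL·h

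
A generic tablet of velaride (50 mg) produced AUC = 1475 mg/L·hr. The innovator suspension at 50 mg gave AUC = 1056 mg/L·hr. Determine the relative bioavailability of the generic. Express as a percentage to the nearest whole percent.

F_rel = 140%

F_rel = (AUC_test/D_test) / (AUC_ref/D_ref)
      = (1475/50) / (1056/50)
      = 29.5 / 21.12 = 1.3968 = 139.68%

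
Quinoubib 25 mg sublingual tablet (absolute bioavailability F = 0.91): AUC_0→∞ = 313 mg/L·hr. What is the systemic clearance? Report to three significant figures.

CL = F × Dose / AUC_0→∞
   = 0.91 × 25 / 313 = 0.0726837 L/hr

CL = 0.0727 L/hr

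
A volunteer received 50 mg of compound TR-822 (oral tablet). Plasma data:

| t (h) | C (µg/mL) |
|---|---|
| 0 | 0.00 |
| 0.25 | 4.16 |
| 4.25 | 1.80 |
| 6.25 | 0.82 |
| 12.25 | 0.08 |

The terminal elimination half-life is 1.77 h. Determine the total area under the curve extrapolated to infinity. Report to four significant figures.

AUC = 17.96 µg/mL·h

Trapezoidal AUC_0→12.25:
  [0→0.25]: (0.00+4.16)/2 × 0.25 = 0.52
  [0.25→4.25]: (4.16+1.80)/2 × 4 = 11.92
  [4.25→6.25]: (1.80+0.82)/2 × 2 = 2.62
  [6.25→12.25]: (0.82+0.08)/2 × 6 = 2.7
  Sum = 17.76 µg/mL·h
k_e = ln2 / t½ = 0.693147 / 1.77 = 0.3916 h^-1
Extrapolated tail: C_last / k_e = 0.08 / 0.3916 = 0.204
AUC_0→∞ = 17.76 + 0.204 = 17.964 µg/mL·h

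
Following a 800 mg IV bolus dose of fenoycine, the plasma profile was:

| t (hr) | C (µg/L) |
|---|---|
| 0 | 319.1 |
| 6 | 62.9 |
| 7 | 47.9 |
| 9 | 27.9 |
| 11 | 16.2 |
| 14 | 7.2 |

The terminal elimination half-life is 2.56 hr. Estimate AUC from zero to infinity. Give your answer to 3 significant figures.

Trapezoidal AUC_0→14:
  [0→6]: (319.1+62.9)/2 × 6 = 1146.0
  [6→7]: (62.9+47.9)/2 × 1 = 55.4
  [7→9]: (47.9+27.9)/2 × 2 = 75.8
  [9→11]: (27.9+16.2)/2 × 2 = 44.1
  [11→14]: (16.2+7.2)/2 × 3 = 35.1
  Sum = 1356.4 µg/L·hr
k_e = ln2 / t½ = 0.693147 / 2.56 = 0.2708 hr^-1
Extrapolated tail: C_last / k_e = 7.2 / 0.2708 = 26.588
AUC_0→∞ = 1356.4 + 26.588 = 1382.988 µg/L·hr

AUC = 1380 µg/L·hr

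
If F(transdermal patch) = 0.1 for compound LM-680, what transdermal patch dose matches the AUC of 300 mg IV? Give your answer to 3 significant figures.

D_transdermal = 3000 mg

For equal systemic exposure: F × D_ev = D_iv
D_ev = D_iv / F = 300 / 0.1 = 3000 mg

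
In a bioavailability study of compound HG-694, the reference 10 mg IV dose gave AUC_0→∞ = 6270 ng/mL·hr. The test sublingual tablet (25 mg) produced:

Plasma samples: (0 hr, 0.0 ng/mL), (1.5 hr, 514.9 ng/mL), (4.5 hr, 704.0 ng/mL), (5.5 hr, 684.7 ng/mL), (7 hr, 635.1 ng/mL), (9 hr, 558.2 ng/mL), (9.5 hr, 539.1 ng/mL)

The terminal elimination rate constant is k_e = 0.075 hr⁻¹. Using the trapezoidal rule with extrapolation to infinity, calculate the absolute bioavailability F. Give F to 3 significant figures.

F = 0.801

Trapezoidal AUC_0→9.5 (sublingual tablet):
  [0→1.5]: (0.0+514.9)/2 × 1.5 = 386.175
  [1.5→4.5]: (514.9+704.0)/2 × 3 = 1828.35
  [4.5→5.5]: (704.0+684.7)/2 × 1 = 694.35
  [5.5→7]: (684.7+635.1)/2 × 1.5 = 989.85
  [7→9]: (635.1+558.2)/2 × 2 = 1193.3
  [9→9.5]: (558.2+539.1)/2 × 0.5 = 274.325
  Sum = 5366.35 ng/mL·hr
Tail: C_last/k_e = 539.1/0.075 = 7188.000
AUC_0→∞ (sublingual tablet) = 5366.35 + 7188.000 = 12554.35 ng/mL·hr
F = (AUC_ev/D_ev)/(AUC_iv/D_iv) = (12554.35/25)/(6270/10) = 502.174/627 = 0.8009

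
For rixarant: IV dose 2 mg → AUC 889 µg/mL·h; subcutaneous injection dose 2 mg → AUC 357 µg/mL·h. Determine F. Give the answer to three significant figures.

F = (AUC_ev / D_ev) / (AUC_iv / D_iv)
  = (357/2) / (889/2)
  = 178.5 / 444.5 = 0.4016

F = 0.402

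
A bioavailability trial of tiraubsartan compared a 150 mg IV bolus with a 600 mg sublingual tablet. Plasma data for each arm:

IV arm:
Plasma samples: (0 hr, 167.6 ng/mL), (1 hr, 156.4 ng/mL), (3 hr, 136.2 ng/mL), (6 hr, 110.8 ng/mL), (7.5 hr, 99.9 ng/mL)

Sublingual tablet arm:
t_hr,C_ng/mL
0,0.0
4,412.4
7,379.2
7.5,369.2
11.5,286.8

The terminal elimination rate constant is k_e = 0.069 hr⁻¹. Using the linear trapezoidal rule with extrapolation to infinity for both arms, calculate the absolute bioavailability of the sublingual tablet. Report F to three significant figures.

F = 0.789

Trapezoidal AUC_0→7.5 (IV):
  [0→1]: (167.6+156.4)/2 × 1 = 162.0
  [1→3]: (156.4+136.2)/2 × 2 = 292.6
  [3→6]: (136.2+110.8)/2 × 3 = 370.5
  [6→7.5]: (110.8+99.9)/2 × 1.5 = 158.025
  Sum = 983.125 ng/mL·hr
IV tail: 99.9/0.069 = 1447.826; AUC_iv,0→∞ = 983.125 + 1447.826 = 2430.951 ng/mL·hr
Trapezoidal AUC_0→11.5 (sublingual tablet):
  [0→4]: (0.0+412.4)/2 × 4 = 824.8
  [4→7]: (412.4+379.2)/2 × 3 = 1187.4
  [7→7.5]: (379.2+369.2)/2 × 0.5 = 187.1
  [7.5→11.5]: (369.2+286.8)/2 × 4 = 1312.0
  Sum = 3511.3 ng/mL·hr
sublingual tablet tail: 286.8/0.069 = 4156.522; AUC_ev,0→∞ = 3511.3 + 4156.522 = 7667.822 ng/mL·hr
F = (AUC_ev/D_ev)/(AUC_iv/D_iv) = (7667.822/600)/(2430.951/150) = 12.7797/16.20634 = 0.7886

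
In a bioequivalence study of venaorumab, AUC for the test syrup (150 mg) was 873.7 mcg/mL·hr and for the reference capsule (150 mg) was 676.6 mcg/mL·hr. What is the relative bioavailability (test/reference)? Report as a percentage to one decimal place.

F_rel = (AUC_test/D_test) / (AUC_ref/D_ref)
      = (873.7/150) / (676.6/150)
      = 5.82467 / 4.51067 = 1.2913 = 129.13%

F_rel = 129.1%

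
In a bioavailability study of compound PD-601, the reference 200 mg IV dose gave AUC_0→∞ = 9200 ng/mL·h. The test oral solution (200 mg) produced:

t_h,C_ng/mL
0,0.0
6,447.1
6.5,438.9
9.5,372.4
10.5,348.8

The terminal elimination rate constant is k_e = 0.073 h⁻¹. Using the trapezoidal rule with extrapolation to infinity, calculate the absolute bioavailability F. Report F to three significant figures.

F = 0.861

Trapezoidal AUC_0→10.5 (oral solution):
  [0→6]: (0.0+447.1)/2 × 6 = 1341.3
  [6→6.5]: (447.1+438.9)/2 × 0.5 = 221.5
  [6.5→9.5]: (438.9+372.4)/2 × 3 = 1216.95
  [9.5→10.5]: (372.4+348.8)/2 × 1 = 360.6
  Sum = 3140.35 ng/mL·h
Tail: C_last/k_e = 348.8/0.073 = 4778.082
AUC_0→∞ (oral solution) = 3140.35 + 4778.082 = 7918.432 ng/mL·h
F = (AUC_ev/D_ev)/(AUC_iv/D_iv) = (7918.432/200)/(9200/200) = 39.59216/46 = 0.8607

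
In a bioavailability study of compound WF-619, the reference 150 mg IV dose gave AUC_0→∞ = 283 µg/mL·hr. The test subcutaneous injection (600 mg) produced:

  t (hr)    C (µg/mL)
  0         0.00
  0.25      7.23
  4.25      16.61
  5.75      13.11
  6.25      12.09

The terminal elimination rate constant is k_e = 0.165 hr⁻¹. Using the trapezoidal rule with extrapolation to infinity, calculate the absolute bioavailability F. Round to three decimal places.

F = 0.133

Trapezoidal AUC_0→6.25 (subcutaneous injection):
  [0→0.25]: (0.00+7.23)/2 × 0.25 = 0.90375
  [0.25→4.25]: (7.23+16.61)/2 × 4 = 47.68
  [4.25→5.75]: (16.61+13.11)/2 × 1.5 = 22.29
  [5.75→6.25]: (13.11+12.09)/2 × 0.5 = 6.3
  Sum = 77.17375 µg/mL·hr
Tail: C_last/k_e = 12.09/0.165 = 73.273
AUC_0→∞ (subcutaneous injection) = 77.17375 + 73.273 = 150.44675 µg/mL·hr
F = (AUC_ev/D_ev)/(AUC_iv/D_iv) = (150.44675/600)/(283/150) = 0.250745/1.88667 = 0.1329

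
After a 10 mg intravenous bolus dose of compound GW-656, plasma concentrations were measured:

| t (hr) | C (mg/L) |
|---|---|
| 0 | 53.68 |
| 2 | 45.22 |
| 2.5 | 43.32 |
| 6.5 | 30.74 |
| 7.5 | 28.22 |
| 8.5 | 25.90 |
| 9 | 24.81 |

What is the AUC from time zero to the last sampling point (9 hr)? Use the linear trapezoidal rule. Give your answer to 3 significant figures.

Trapezoidal AUC_0→9:
  [0→2]: (53.68+45.22)/2 × 2 = 98.9
  [2→2.5]: (45.22+43.32)/2 × 0.5 = 22.135
  [2.5→6.5]: (43.32+30.74)/2 × 4 = 148.12
  [6.5→7.5]: (30.74+28.22)/2 × 1 = 29.48
  [7.5→8.5]: (28.22+25.90)/2 × 1 = 27.06
  [8.5→9]: (25.90+24.81)/2 × 0.5 = 12.6775
  Sum = 338.3725 mg/L·hr

AUC = 338 mg/L·hr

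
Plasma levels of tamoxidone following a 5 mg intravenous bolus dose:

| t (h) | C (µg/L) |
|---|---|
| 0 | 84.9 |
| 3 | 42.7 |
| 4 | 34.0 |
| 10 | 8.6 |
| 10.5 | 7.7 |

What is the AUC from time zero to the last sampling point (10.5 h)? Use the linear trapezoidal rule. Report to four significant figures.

AUC = 361.6 µg/L·h

Trapezoidal AUC_0→10.5:
  [0→3]: (84.9+42.7)/2 × 3 = 191.4
  [3→4]: (42.7+34.0)/2 × 1 = 38.35
  [4→10]: (34.0+8.6)/2 × 6 = 127.8
  [10→10.5]: (8.6+7.7)/2 × 0.5 = 4.075
  Sum = 361.625 µg/L·h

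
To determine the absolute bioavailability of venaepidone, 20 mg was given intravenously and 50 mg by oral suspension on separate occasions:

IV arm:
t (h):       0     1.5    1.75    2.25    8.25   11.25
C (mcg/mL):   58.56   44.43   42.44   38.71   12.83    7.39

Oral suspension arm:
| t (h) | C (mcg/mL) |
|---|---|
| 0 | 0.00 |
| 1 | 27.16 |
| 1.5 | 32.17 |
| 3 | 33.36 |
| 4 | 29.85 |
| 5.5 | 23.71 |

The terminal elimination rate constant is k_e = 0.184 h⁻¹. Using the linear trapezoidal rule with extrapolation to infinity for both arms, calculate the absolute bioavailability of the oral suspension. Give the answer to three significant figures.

Trapezoidal AUC_0→11.25 (IV):
  [0→1.5]: (58.56+44.43)/2 × 1.5 = 77.2425
  [1.5→1.75]: (44.43+42.44)/2 × 0.25 = 10.85875
  [1.75→2.25]: (42.44+38.71)/2 × 0.5 = 20.2875
  [2.25→8.25]: (38.71+12.83)/2 × 6 = 154.62
  [8.25→11.25]: (12.83+7.39)/2 × 3 = 30.33
  Sum = 293.33875 mcg/mL·h
IV tail: 7.39/0.184 = 40.163; AUC_iv,0→∞ = 293.33875 + 40.163 = 333.50175 mcg/mL·h
Trapezoidal AUC_0→5.5 (oral suspension):
  [0→1]: (0.00+27.16)/2 × 1 = 13.58
  [1→1.5]: (27.16+32.17)/2 × 0.5 = 14.8325
  [1.5→3]: (32.17+33.36)/2 × 1.5 = 49.1475
  [3→4]: (33.36+29.85)/2 × 1 = 31.605
  [4→5.5]: (29.85+23.71)/2 × 1.5 = 40.17
  Sum = 149.335 mcg/mL·h
oral suspension tail: 23.71/0.184 = 128.859; AUC_ev,0→∞ = 149.335 + 128.859 = 278.194 mcg/mL·h
F = (AUC_ev/D_ev)/(AUC_iv/D_iv) = (278.194/50)/(333.50175/20) = 5.56388/16.6751 = 0.3337

F = 0.334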